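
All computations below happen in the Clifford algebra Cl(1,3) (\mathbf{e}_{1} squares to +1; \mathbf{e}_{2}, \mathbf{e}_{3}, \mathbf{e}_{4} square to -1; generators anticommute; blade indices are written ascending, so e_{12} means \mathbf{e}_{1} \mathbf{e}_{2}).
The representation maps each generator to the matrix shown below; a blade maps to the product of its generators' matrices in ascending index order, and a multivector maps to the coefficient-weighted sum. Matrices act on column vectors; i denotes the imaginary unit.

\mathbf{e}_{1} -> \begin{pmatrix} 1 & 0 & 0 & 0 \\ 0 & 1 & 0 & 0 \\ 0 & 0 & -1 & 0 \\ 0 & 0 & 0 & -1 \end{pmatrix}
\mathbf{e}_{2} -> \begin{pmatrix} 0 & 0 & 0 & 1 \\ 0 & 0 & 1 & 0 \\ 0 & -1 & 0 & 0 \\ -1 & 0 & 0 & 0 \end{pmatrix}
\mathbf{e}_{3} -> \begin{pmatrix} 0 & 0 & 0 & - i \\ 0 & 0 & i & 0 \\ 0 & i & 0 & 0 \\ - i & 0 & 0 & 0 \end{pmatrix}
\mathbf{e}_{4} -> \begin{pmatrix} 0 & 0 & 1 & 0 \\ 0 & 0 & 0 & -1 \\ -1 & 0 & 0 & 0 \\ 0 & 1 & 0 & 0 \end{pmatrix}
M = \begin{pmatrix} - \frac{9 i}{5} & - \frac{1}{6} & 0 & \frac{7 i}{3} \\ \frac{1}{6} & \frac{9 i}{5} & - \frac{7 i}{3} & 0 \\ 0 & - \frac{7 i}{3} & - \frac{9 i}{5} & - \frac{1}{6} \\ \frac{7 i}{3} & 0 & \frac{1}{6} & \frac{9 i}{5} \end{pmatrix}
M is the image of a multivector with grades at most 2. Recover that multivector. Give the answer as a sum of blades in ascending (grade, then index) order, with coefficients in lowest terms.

Method: the blade images are trace-orthogonal — tr(rho(e_A) rho(e_B)^-1) = 4 if A = B and 0 otherwise — and rho(e_A)^-1 = (e_A)^2 * rho(e_A) with (e_A)^2 = +1 or -1, so the coefficient of e_A in the preimage is (e_A)^2 * tr(M rho(e_A))/4.
Nonzero projections over blades of grade <= 2: e_{3}: (e_{3})^2 = -1, tr(M rho(e_{3})) = \frac{28}{3}, coefficient -\frac{7}{3}; e_{23}: (e_{23})^2 = -1, tr(M rho(e_{23})) = - \frac{36}{5}, coefficient \frac{9}{5}; e_{24}: (e_{24})^2 = -1, tr(M rho(e_{24})) = \frac{2}{3}, coefficient -\frac{1}{6}. Every other blade of grade <= 2 projects to 0.
Answer: -\frac{7}{3} e_{3} + \frac{9}{5} e_{23} - \frac{1}{6} e_{24}


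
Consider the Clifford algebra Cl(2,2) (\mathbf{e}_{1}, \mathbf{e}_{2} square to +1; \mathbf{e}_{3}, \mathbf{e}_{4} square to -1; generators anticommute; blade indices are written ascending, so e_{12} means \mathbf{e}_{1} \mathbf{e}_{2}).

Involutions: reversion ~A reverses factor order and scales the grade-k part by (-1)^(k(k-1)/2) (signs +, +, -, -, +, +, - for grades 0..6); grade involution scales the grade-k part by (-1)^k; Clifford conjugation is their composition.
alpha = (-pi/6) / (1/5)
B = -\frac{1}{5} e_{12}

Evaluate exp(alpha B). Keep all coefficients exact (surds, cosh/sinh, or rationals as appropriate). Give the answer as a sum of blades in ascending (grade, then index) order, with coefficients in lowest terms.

B^2 = (-\frac{1}{5})^2*(e_{12})^2 = \frac{1}{25}*(-1) = -\frac{1}{25} (a basis 2-blade squares to minus the product of its generators' squares).
B^2 = -\frac{1}{25} — circular case — the even/odd split gives cos and sin: l = \frac{1}{5}, alpha*l = - \frac{\pi}{6}, so exp(alpha B) = cos(- \frac{\pi}{6}) + (sin(- \frac{\pi}{6})/(\frac{1}{5}))*B = \frac{\sqrt{3}}{2} + (- \frac{5}{2})*B.
Answer: \frac{\sqrt{3}}{2} + \frac{1}{2} e_{12}


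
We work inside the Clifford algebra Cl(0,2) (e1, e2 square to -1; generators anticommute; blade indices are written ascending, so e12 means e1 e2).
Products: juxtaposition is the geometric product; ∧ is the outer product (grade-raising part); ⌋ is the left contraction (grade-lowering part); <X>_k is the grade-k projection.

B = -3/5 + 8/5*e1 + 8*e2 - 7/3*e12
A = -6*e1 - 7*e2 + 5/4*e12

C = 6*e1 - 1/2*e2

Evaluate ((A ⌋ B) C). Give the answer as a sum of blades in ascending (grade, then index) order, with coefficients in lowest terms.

step 1: 4111/60 + 49/3*e1 - 14*e2
step 2: -105 + 4111/10*e1 - 4111/120*e2 + 455/6*e12
Answer: -105 + 4111/10*e1 - 4111/120*e2 + 455/6*e12


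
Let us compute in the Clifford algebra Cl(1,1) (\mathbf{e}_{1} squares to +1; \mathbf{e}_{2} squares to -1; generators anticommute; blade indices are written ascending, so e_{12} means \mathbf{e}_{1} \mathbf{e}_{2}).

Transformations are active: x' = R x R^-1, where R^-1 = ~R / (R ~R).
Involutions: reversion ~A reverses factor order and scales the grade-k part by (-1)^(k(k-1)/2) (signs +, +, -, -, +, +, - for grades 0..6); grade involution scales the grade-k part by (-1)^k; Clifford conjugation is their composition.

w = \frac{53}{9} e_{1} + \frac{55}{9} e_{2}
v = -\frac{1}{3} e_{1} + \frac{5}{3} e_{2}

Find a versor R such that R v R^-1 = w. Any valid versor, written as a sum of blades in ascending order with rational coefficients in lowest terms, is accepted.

A norm check does it: q(v) = q(w) = -\frac{8}{3}, hence R = v + w = \frac{50}{9} e_{1} + \frac{70}{9} e_{2} realises the map — parallel part kept, (v - w)/2 negated, v carried to w.
Answer: \frac{50}{9} e_{1} + \frac{70}{9} e_{2}


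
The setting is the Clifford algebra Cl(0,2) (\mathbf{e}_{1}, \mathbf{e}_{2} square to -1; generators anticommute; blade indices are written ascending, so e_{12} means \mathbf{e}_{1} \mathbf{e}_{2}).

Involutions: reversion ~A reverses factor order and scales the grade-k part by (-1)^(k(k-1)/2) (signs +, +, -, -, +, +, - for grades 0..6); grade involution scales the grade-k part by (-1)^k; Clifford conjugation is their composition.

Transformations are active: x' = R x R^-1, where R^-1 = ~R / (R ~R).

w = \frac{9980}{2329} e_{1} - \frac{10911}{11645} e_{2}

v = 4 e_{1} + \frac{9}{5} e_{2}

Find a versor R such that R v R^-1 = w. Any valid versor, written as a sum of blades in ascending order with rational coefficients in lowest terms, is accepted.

Key observation: q(v) = q(w) = -\frac{481}{25} (sandwiches preserve the norm), so R = v + w = \frac{19296}{2329} e_{1} + \frac{2010}{2329} e_{2} works whenever it is invertible — the component of v along it is kept and (v - w)/2 reverses, sending v to w.
Answer: \frac{19296}{2329} e_{1} + \frac{2010}{2329} e_{2}


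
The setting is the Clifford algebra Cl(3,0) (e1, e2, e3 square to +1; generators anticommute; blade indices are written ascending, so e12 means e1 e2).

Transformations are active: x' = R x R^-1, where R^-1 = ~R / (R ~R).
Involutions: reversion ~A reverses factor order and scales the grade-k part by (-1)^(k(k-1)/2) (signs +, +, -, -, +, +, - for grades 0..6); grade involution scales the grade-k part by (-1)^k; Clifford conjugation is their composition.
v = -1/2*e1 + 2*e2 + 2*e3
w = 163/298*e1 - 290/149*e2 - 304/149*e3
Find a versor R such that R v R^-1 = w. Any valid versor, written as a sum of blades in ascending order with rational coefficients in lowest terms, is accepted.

Reasoning: v^2 = w^2 = 33/4 since conjugation preserves the quadratic form; R = v + w = 7/149*e1 + 8/149*e2 - 6/149*e3 is then valid when invertible, keeping its own part and reversing (v - w)/2.
Answer: 7/149*e1 + 8/149*e2 - 6/149*e3


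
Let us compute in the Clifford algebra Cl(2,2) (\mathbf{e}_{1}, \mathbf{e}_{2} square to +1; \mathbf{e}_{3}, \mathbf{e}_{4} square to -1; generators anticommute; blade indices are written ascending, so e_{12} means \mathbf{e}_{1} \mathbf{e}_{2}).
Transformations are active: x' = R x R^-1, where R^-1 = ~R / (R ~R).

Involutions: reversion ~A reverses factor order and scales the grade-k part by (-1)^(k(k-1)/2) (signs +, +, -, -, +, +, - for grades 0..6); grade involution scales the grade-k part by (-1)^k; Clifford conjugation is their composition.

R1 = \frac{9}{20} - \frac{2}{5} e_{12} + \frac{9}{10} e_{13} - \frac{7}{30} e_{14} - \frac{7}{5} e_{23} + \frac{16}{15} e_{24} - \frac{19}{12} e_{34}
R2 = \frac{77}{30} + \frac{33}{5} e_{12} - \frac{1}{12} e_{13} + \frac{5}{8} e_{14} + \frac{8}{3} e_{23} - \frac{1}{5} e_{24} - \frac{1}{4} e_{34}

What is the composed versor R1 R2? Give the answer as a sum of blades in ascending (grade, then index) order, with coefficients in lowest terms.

Distribute over the grade parts of R1 (each basis-blade product reordered to ascending indices, repeated generators contracted through their squares):
<R1>_0 (= \frac{9}{20}) R2 = \frac{231}{200} + \frac{297}{100} e_{12} - \frac{3}{80} e_{13} + \frac{9}{32} e_{14} + \frac{6}{5} e_{23} - \frac{9}{100} e_{24} - \frac{9}{80} e_{34}
<R1>_2 (= -\frac{2}{5} e_{12} + \frac{9}{10} e_{13} - \frac{7}{30} e_{14} - \frac{7}{5} e_{23} + \frac{16}{15} e_{24} - \frac{19}{12} e_{34}) R2 = -\frac{577}{300} + \frac{191}{300} e_{12} + \frac{369}{32} e_{13} - \frac{25927}{3600} e_{14} + \frac{173}{100} e_{23} - \frac{703}{225} e_{24} - \frac{817}{400} e_{34} - \frac{6947}{600} e_{1234}
Summing the partial products and collecting blades:
Answer: -\frac{461}{600} + \frac{541}{150} e_{12} + \frac{1839}{160} e_{13} - \frac{49829}{7200} e_{14} + \frac{293}{100} e_{23} - \frac{2893}{900} e_{24} - \frac{431}{200} e_{34} - \frac{6947}{600} e_{1234}


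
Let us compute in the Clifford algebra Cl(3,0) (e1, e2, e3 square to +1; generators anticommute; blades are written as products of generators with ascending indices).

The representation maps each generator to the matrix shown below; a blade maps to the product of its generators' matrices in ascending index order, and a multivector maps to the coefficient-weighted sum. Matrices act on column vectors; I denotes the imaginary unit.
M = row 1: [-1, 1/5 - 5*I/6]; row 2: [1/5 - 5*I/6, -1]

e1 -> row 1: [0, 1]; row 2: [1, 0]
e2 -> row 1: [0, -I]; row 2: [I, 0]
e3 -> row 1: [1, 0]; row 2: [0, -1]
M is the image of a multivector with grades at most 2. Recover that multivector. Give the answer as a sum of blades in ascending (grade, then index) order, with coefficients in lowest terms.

Method: 1, rho(e1), rho(e2), rho(e3) form a trace-orthogonal basis of the 2x2 complex matrices (tr(X Y) = 2 if X = Y, else 0), so M = m0*1 + m1*rho(e1) + m2*rho(e2) + m3*rho(e3) with m0 = tr(M)/2 = -1, m1 = tr(M rho(e1))/2 = 1/5 - 5*I/6, m2 = tr(M rho(e2))/2 = 0, m3 = tr(M rho(e3))/2 = 0.
Multiplying table entries, the bivector images are rho(e1 e2) = I*rho(e3), rho(e1 e3) = -I*rho(e2), rho(e2 e3) = I*rho(e1); with real blade coefficients the real parts of m0..m3 are the coefficients of 1, e1, e2, e3 and the imaginary parts give the bivectors (e2 e3: Im m1, e1 e3: -Im m2, e1 e2: Im m3).
Answer: -1 + 1/5*e1 - 5/6*e2 e3


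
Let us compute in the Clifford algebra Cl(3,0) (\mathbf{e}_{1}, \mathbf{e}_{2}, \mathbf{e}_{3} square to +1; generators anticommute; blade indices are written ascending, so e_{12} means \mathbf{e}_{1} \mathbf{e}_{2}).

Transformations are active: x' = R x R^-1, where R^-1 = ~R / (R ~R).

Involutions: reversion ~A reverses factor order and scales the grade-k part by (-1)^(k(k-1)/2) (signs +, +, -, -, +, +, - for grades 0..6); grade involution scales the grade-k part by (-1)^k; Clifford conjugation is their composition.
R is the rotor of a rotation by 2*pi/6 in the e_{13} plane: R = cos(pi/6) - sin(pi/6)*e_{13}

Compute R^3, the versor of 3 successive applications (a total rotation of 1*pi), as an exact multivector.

Half-angle bookkeeping: 3 applications in e_{13} add up to rotor phase 3*pi/6 = \frac{\pi}{2}, so R^3 = cos(\frac{\pi}{2}) - sin(\frac{\pi}{2})*e_{13}.
cos(\frac{\pi}{2}) = 0 and sin(\frac{\pi}{2}) = 1, so R^3 = -e_{13}. The net rotation is 1*pi; the rotor keeps the half-angle phase exactly.
Answer: -e_{13}


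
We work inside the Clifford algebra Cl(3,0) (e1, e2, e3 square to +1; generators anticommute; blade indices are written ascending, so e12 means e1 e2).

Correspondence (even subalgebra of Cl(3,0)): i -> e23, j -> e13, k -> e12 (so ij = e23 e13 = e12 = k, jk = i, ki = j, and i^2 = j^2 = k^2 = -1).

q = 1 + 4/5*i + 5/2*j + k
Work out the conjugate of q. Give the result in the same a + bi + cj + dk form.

In blades: q = 1 + e12 + 5/2*e13 + 4/5*e23.
Quaternion conjugation is reversion on the even subalgebra: the scalar is fixed and every grade-2 blade flips sign, giving 1 - e12 - 5/2*e13 - 4/5*e23; translating back:
Answer: 1 - 4/5*i - 5/2*j - k


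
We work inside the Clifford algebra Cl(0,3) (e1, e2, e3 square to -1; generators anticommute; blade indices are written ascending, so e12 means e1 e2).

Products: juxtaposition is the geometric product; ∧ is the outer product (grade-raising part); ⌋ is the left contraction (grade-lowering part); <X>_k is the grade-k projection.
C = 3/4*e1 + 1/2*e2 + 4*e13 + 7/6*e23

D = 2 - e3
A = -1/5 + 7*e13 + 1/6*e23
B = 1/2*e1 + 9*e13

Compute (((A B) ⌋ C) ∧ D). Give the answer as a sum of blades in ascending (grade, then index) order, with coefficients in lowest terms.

step 1: -63 - 1/10*e1 + 7/2*e3 - 3/2*e12 - 9/5*e13 + 1/12*e123
step 2: 291/40 - 133/4*e1 - 329/12*e2 + 2/5*e3 - 252*e13 - 147/2*e23
step 3: 291/20 - 133/2*e1 - 329/6*e2 - 259/40*e3 - 1883/4*e13 - 1435/12*e23
Answer: 291/20 - 133/2*e1 - 329/6*e2 - 259/40*e3 - 1883/4*e13 - 1435/12*e23


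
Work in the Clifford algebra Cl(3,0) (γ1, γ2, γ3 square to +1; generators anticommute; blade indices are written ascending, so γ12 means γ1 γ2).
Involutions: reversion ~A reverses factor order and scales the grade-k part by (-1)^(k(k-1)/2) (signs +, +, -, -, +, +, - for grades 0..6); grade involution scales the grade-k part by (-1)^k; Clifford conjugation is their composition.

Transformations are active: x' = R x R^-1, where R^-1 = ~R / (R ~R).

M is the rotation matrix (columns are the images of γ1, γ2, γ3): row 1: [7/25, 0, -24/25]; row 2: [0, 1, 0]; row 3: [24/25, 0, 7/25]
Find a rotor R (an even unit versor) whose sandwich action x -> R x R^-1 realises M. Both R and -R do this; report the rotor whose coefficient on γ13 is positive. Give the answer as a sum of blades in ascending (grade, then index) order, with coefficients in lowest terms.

Method: write R = a + b12*γ12 + b13*γ13 + b23*γ23 with a^2 + b12^2 + b13^2 + b23^2 = 1 (so R^-1 = ~R). Expanding the columns R e_j ~R gives tr M = 4a^2 - 1 and, from the antisymmetric part, M21 - M12 = -4a*b12, M13 - M31 = 4a*b13, M32 - M23 = -4a*b23.
Here tr M = 39/25, so a^2 = (1 + tr M)/4 = 16/25 and a = ±4/5. Taking a = 4/5: M21 - M12 = 0, M13 - M31 = -48/25, M32 - M23 = 0, giving b12 = 0, b13 = -3/5, b23 = 0, i.e. R = 4/5 - 3/5*γ13.
Its γ13 coefficient is negative, so report the other preimage -R.
Answer: -4/5 + 3/5*γ13. Note: both R and -R realise this M (trace 39/25); the covering map identifies them, and the γ13-coefficient sign is the tie-breaker.


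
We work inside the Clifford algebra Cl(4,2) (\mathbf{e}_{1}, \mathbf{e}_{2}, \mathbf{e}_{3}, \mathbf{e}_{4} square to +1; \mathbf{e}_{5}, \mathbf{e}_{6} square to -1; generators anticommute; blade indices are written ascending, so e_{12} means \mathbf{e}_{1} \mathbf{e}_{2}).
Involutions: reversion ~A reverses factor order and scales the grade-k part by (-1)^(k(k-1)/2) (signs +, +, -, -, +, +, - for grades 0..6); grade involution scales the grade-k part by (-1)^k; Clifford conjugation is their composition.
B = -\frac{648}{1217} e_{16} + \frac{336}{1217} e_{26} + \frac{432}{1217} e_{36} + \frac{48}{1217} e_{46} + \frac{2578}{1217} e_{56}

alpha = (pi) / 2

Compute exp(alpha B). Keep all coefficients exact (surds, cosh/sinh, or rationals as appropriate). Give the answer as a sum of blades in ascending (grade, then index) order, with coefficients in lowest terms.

B^2 term by term: the squares give (-\frac{648}{1217})^2*(e_{16})^2 + (\frac{336}{1217})^2*(e_{26})^2 + (\frac{432}{1217})^2*(e_{36})^2 + (\frac{48}{1217})^2*(e_{46})^2 + (\frac{2578}{1217})^2*(e_{56})^2 = \frac{419904}{1481089}*(+1) + \frac{112896}{1481089}*(+1) + \frac{186624}{1481089}*(+1) + \frac{2304}{1481089}*(+1) + \frac{6646084}{1481089}*(-1) = -4 (each basis 2-blade squares to minus the product of its generators' squares); cross terms between blades sharing an index anticommute and cancel. So B^2 = -4.
B^2 = -4 — the series telescopes trigonometrically here: l = 2, alpha*l = \pi, so exp(alpha B) = cos(\pi) + (sin(\pi)/2)*B = -1 + (0)*B.
Answer: -1


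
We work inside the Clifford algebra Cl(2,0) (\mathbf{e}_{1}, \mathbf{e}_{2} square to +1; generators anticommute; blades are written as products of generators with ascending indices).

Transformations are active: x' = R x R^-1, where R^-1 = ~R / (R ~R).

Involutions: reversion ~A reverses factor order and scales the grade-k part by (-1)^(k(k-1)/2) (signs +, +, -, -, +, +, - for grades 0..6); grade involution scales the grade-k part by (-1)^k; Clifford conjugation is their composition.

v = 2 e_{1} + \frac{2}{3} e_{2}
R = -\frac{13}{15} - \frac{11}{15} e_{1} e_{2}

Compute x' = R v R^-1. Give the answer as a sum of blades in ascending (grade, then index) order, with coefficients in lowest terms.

~R = -\frac{13}{15} + \frac{11}{15} e_{1} e_{2}, and R ~R = \frac{58}{45}, so R^-1 = ~R / (\frac{58}{45}).
R v = -\frac{20}{9} e_{1} + \frac{8}{9} e_{2}
Answer: \frac{86}{87} e_{1} - \frac{54}{29} e_{2}


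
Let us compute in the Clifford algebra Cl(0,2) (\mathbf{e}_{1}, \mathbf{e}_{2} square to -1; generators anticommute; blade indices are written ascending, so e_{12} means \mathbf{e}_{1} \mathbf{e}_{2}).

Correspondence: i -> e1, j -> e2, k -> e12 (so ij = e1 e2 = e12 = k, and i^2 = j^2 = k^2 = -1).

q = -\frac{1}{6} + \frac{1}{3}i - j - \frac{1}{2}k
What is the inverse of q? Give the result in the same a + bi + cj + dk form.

In blades: q = -\frac{1}{6} + \frac{1}{3} e_{1} - e_{2} - \frac{1}{2} e_{12}.
With qbar = -\frac{1}{6} - \frac{1}{3} e_{1} + e_{2} + \frac{1}{2} e_{12} (scalar fixed, mapped units negated), q qbar = \frac{25}{18} (the sum of squared coefficients), so q^-1 = qbar / (\frac{25}{18}) = -\frac{3}{25} - \frac{6}{25} e_{1} + \frac{18}{25} e_{2} + \frac{9}{25} e_{12}; translating back:
Answer: -\frac{3}{25} - \frac{6}{25}i + \frac{18}{25}j + \frac{9}{25}k


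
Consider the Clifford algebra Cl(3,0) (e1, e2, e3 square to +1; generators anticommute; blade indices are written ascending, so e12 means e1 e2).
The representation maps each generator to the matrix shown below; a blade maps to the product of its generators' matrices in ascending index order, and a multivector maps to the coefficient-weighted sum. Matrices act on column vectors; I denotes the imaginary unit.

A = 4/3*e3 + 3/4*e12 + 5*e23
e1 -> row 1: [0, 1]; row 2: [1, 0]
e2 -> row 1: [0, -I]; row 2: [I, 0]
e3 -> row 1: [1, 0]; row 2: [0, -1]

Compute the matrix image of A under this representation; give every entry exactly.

Bivector images (products of the table entries): rho(e12) = rho(e1)rho(e2) = row 1: [I, 0]; row 2: [0, -I]; rho(e23) = rho(e2)rho(e3) = row 1: [0, I]; row 2: [I, 0].
M = (4/3)*rho(e3) + (3/4)*rho(e12) + (5)*rho(e23), summed entrywise:
Answer: row 1: [4/3 + 3*I/4, 5*I]; row 2: [5*I, -4/3 - 3*I/4]


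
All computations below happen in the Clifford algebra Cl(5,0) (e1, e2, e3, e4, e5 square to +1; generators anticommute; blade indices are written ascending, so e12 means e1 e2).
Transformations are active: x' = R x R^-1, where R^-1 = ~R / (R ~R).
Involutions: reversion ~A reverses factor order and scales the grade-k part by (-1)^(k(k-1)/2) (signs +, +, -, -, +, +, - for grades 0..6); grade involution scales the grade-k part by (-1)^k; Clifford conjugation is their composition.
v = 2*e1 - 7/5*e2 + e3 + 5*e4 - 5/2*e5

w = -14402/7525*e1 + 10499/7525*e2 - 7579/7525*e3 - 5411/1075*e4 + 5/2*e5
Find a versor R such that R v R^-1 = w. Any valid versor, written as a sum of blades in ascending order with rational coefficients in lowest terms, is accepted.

Sketch: the shared square 3821/100 makes R = v + w = 648/7525*e1 - 36/7525*e2 - 54/7525*e3 - 36/1075*e4 the natural versor; its sandwich fixes that direction, negates (v - w)/2, and sends v to w.
Answer: 648/7525*e1 - 36/7525*e2 - 54/7525*e3 - 36/1075*e4


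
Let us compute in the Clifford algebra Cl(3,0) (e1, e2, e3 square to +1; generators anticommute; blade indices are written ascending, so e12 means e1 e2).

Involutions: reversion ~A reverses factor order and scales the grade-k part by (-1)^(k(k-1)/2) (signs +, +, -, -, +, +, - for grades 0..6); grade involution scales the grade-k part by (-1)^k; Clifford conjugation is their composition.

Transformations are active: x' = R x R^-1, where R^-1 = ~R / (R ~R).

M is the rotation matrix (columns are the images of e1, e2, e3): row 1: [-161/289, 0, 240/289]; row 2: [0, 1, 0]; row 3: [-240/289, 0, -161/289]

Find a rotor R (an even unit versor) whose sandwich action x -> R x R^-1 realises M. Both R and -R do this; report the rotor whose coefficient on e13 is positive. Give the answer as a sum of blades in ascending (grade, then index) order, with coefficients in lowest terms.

Method: write R = a + b12*e12 + b13*e13 + b23*e23 with a^2 + b12^2 + b13^2 + b23^2 = 1 (so R^-1 = ~R). Expanding the columns R e_j ~R gives tr M = 4a^2 - 1 and, from the antisymmetric part, M21 - M12 = -4a*b12, M13 - M31 = 4a*b13, M32 - M23 = -4a*b23.
Here tr M = -33/289, so a^2 = (1 + tr M)/4 = 64/289 and a = ±8/17. Taking a = 8/17: M21 - M12 = 0, M13 - M31 = 480/289, M32 - M23 = 0, giving b12 = 0, b13 = 15/17, b23 = 0, i.e. R = 8/17 + 15/17*e13.
Its e13 coefficient is already positive.
Answer: 8/17 + 15/17*e13. Recall the cover is two-to-one: with M of trace -33/289, both preimages act alike, and the stated e13 sign chooses the sheet.


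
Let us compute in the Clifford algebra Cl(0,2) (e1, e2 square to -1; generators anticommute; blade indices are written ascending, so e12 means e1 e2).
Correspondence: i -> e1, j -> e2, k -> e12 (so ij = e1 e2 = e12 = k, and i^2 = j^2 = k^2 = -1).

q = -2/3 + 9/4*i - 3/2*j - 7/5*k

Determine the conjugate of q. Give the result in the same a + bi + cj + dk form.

In blades: q = -2/3 + 9/4*e1 - 3/2*e2 - 7/5*e12.
Conjugation here is Clifford conjugation: the scalar is fixed and the grade-1 and grade-2 blades all flip sign, giving -2/3 - 9/4*e1 + 3/2*e2 + 7/5*e12; translating back:
Answer: -2/3 - 9/4*i + 3/2*j + 7/5*k


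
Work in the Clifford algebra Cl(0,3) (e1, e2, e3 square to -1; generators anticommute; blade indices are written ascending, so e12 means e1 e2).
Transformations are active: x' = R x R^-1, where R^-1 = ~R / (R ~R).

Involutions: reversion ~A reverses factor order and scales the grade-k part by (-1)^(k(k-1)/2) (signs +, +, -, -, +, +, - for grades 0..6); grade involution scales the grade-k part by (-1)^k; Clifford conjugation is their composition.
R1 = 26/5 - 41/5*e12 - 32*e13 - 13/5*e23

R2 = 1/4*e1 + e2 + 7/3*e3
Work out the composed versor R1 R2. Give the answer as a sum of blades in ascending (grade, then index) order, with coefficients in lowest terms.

Distribute over the terms of R2 (each basis-blade product reordered to ascending indices, repeated generators contracted through their squares):
R1 (1/4*e1) = 13/10*e1 - 41/20*e2 - 8*e3 - 13/20*e123
R1 (e2) = 41/5*e1 + 26/5*e2 - 13/5*e3 + 32*e123
R1 (7/3*e3) = 224/3*e1 + 91/15*e2 + 182/15*e3 - 287/15*e123
Summing the partial products and collecting blades:
Answer: 505/6*e1 + 553/60*e2 + 23/15*e3 + 733/60*e123


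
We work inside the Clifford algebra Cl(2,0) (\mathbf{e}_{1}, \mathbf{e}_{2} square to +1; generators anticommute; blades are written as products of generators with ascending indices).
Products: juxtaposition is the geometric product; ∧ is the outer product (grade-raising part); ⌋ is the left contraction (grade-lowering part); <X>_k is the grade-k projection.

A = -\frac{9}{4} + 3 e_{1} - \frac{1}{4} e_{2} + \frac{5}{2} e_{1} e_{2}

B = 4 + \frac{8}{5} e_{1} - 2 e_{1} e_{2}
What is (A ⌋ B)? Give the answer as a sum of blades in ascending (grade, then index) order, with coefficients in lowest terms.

step 1: \frac{4}{5} - \frac{41}{10} e_{1} - 6 e_{2} + \frac{9}{2} e_{1} e_{2}
Answer: \frac{4}{5} - \frac{41}{10} e_{1} - 6 e_{2} + \frac{9}{2} e_{1} e_{2}


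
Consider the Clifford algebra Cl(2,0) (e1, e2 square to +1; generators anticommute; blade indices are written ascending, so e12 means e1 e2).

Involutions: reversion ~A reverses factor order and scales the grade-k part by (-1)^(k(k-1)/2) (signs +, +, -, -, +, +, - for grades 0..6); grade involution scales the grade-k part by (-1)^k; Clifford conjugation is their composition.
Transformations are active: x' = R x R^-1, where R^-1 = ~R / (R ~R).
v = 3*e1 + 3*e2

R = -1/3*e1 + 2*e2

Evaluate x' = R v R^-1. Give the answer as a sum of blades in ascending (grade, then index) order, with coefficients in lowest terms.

~R = -1/3*e1 + 2*e2, and R ~R = 37/9, so R^-1 = ~R / (37/9).
R v = 5 - 7*e12
Answer: -141/37*e1 + 69/37*e2


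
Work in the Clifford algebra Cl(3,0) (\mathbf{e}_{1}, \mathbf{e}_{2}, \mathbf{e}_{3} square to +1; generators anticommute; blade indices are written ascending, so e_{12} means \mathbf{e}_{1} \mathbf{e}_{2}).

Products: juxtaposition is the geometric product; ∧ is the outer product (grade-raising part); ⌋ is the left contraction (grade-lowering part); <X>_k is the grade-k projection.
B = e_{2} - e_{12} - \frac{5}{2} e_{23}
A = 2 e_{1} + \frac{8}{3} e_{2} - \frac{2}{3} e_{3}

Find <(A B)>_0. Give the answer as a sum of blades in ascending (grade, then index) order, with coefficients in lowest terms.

step 1: \frac{8}{3} + \frac{8}{3} e_{1} - \frac{11}{3} e_{2} - \frac{20}{3} e_{3} + 2 e_{12} + \frac{2}{3} e_{23} - \frac{13}{3} e_{123}
step 2: \frac{8}{3}
Answer: \frac{8}{3}


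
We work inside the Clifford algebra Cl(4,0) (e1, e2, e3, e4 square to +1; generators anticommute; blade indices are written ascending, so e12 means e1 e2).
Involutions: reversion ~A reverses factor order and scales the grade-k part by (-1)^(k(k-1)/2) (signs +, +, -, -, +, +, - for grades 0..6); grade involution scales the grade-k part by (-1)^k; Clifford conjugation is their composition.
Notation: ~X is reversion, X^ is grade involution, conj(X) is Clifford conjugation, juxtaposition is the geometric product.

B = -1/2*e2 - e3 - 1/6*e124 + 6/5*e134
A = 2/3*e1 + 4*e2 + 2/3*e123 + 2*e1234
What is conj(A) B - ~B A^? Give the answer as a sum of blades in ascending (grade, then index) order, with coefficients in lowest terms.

first term: 2 + 12/5*e2 + 1/3*e3 - 1/3*e12 + e13 - 2/3*e14 + 4*e23 + 41/45*e24 - 31/45*e34 + 2*e124 - e134 + 24/5*e1234
second term: 2 + 12/5*e2 + 1/3*e3 + 1/3*e12 - e13 + 2/3*e14 - 4*e23 - 41/45*e24 + 31/45*e34 - 2*e124 + e134 + 24/5*e1234
Answer: -2/3*e12 + 2*e13 - 4/3*e14 + 8*e23 + 82/45*e24 - 62/45*e34 + 4*e124 - 2*e134


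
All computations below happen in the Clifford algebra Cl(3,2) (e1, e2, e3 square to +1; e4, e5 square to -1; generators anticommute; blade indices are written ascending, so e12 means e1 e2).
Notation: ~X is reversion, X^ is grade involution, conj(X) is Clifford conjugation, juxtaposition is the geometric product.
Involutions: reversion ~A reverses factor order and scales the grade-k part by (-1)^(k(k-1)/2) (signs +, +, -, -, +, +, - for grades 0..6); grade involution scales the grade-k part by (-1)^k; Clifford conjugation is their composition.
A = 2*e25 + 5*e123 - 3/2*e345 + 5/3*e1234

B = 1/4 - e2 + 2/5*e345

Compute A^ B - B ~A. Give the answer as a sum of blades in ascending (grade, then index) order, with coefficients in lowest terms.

first term: -3/5 + 2*e5 - 5*e13 + 1/2*e25 - 5/4*e123 + 2/3*e125 - 5/3*e134 - 4/5*e234 + 3/8*e345 + 5/12*e1234 - 2*e1245 + 3/2*e2345
second term: -3/5 + 2*e5 - 5*e13 - 1/2*e25 - 5/4*e123 + 2/3*e125 + 5/3*e134 - 4/5*e234 + 3/8*e345 + 5/12*e1234 - 2*e1245 - 3/2*e2345
Answer: e25 - 10/3*e134 + 3*e2345


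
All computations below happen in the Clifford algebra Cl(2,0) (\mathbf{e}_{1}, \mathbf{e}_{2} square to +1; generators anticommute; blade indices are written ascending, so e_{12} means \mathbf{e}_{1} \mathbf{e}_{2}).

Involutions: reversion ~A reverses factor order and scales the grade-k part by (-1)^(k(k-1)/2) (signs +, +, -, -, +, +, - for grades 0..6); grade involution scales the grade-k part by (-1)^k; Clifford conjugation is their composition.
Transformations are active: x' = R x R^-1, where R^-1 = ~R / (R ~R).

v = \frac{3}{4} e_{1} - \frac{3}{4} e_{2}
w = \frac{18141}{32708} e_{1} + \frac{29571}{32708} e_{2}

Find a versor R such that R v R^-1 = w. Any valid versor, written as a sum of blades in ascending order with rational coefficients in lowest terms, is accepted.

Take R = v + w = \frac{10668}{8177} e_{1} + \frac{1260}{8177} e_{2}. Because q(v) = q(w) = \frac{9}{8}, conjugation by R sends v exactly to w.
Answer: \frac{10668}{8177} e_{1} + \frac{1260}{8177} e_{2}


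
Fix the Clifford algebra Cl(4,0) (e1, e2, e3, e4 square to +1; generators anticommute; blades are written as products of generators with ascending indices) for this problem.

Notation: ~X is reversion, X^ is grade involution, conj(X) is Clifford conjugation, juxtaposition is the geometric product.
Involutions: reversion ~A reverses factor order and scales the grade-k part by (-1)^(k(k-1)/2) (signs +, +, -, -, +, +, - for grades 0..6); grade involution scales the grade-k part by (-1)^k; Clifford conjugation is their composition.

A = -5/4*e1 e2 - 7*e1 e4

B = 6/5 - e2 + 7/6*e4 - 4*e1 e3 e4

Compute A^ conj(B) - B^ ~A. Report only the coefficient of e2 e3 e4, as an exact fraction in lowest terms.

first term: 83/12*e1 + 28*e3 - 3/2*e1 e2 - 42/5*e1 e4 + 203/24*e1 e2 e4 - 5*e2 e3 e4
second term: 83/12*e1 + 28*e3 + 3/2*e1 e2 + 42/5*e1 e4 - 203/24*e1 e2 e4 + 5*e2 e3 e4
Answer: -10


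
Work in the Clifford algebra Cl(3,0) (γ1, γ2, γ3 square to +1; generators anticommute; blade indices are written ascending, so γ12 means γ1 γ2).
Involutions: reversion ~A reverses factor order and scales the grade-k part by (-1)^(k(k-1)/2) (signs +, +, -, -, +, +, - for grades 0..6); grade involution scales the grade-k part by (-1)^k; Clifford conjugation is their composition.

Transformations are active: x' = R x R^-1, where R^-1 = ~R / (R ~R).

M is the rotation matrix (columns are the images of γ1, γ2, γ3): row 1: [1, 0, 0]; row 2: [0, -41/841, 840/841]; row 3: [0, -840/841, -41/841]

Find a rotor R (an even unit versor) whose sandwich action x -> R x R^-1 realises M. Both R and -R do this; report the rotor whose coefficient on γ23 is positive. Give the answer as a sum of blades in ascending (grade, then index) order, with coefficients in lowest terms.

Method: write R = a + b12*γ12 + b13*γ13 + b23*γ23 with a^2 + b12^2 + b13^2 + b23^2 = 1 (so R^-1 = ~R). Expanding the columns R e_j ~R gives tr M = 4a^2 - 1 and, from the antisymmetric part, M21 - M12 = -4a*b12, M13 - M31 = 4a*b13, M32 - M23 = -4a*b23.
Here tr M = 759/841, so a^2 = (1 + tr M)/4 = 400/841 and a = ±20/29. Taking a = 20/29: M21 - M12 = 0, M13 - M31 = 0, M32 - M23 = -1680/841, giving b12 = 0, b13 = 0, b23 = 21/29, i.e. R = 20/29 + 21/29*γ23.
Its γ23 coefficient is already positive.
Answer: 20/29 + 21/29*γ23. Key observation: the double cover Spin(3) -> SO(3) sends R and -R to the same matrix (trace 759/841 here), so the stated sign of the γ23 coefficient is what selects one sheet.


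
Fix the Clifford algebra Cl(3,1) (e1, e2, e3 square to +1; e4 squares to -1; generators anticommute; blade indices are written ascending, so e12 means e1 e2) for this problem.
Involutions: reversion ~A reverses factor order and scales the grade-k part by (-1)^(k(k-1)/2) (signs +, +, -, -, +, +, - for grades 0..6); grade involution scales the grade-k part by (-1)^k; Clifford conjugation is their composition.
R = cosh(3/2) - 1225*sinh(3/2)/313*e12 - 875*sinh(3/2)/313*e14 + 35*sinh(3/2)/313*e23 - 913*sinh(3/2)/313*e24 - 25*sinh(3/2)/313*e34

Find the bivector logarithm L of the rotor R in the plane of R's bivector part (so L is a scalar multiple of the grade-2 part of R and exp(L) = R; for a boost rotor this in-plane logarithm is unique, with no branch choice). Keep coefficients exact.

The scalar part of R is cosh(3/2), which fixes the rapidity magnitude through cosh (cosh is even, so it cannot fix the sign — the bivector part carries that); dividing the bivector part by sinh of the rapidity gives the plane, and L = rapidity * plane, where the joint sign ambiguity of (rapidity, plane) cancels in the product.
Concretely: cosh(rapidity) = cosh(3/2) gives rapidity = ±3/2, and since rapidity/sinh(rapidity) is even the sign is immaterial: L = (rapidity/sinh(rapidity)) * <R>_2 = (3/(2*sinh(3/2))) * <R>_2.
Answer: -3675/626*e12 - 2625/626*e14 + 105/626*e23 - 2739/626*e24 - 75/626*e34


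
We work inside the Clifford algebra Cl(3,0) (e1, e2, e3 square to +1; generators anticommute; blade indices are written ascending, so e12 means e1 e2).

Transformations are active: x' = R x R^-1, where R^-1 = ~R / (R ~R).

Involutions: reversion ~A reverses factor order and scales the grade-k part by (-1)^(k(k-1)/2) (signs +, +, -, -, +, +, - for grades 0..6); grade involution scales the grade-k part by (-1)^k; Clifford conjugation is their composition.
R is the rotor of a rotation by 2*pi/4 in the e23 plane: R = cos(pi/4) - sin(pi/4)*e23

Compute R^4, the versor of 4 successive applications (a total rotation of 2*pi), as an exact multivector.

Half-angle bookkeeping: 4 applications in e23 add up to rotor phase 4*pi/4 = pi, so R^4 = cos(pi) - sin(pi)*e23.
cos(pi) = -1 and sin(pi) = 0, so R^4 = -1. The total rotation 2*pi is 1 full turn, so every vector returns to itself, yet the rotor is -1, on the OTHER sheet of the double cover (an odd number of 2*pi turns).
Answer: -1


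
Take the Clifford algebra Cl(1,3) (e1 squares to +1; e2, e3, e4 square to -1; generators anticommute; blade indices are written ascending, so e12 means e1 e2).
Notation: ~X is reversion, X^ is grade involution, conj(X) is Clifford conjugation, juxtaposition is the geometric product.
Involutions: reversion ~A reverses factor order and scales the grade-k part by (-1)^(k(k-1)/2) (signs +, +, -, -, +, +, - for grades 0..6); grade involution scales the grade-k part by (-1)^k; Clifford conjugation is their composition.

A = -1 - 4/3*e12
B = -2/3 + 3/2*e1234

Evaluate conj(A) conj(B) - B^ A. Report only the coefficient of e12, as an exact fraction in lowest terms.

first term: 2/3 - 8/9*e12 + 2*e34 - 3/2*e1234
second term: 2/3 + 8/9*e12 - 2*e34 - 3/2*e1234
Answer: -16/9


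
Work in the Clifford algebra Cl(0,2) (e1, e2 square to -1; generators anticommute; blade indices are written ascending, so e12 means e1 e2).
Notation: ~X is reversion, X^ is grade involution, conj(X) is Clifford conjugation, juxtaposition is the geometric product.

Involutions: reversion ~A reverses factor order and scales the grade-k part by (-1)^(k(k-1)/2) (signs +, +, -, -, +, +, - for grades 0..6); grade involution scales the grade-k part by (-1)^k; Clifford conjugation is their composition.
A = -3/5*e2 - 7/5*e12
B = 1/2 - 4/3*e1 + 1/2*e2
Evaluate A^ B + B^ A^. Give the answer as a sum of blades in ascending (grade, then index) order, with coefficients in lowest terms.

first term: -3/10 + 7/10*e1 + 13/6*e2 + 1/10*e12
second term: 3/10 + 7/10*e1 + 13/6*e2 + 1/10*e12
Answer: 7/5*e1 + 13/3*e2 + 1/5*e12


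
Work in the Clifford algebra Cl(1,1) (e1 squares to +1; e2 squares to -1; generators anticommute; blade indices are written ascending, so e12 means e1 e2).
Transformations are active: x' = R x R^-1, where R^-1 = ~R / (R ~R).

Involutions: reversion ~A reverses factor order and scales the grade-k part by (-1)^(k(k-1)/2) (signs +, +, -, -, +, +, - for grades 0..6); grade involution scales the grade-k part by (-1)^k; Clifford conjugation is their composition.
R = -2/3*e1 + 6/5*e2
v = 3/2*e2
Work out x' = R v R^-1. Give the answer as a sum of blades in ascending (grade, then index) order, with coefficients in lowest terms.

~R = -2/3*e1 + 6/5*e2, and R ~R = -224/225, so R^-1 = ~R / (-224/225).
R v = -9/5 - e12
Answer: -135/56*e1 + 159/56*e2


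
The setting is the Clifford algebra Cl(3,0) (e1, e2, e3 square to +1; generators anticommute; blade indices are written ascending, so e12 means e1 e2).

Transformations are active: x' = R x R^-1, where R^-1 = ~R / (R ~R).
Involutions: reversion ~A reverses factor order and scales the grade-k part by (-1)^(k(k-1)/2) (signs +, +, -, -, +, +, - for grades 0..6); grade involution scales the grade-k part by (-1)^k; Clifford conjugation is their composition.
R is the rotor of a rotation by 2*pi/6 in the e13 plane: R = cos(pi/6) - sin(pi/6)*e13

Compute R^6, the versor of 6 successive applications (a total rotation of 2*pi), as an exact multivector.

Rotor phase runs at HALF the rotation angle; powers of one rotor simply add phase, so after 6 steps in e13 the phase is 6*pi/6 = pi and R^6 = cos(pi) - sin(pi)*e13.
cos(pi) = -1 and sin(pi) = 0, so R^6 = -1. The total rotation 2*pi is 1 full turn, so every vector returns to itself, yet the rotor is -1, on the OTHER sheet of the double cover (an odd number of 2*pi turns).
Answer: -1


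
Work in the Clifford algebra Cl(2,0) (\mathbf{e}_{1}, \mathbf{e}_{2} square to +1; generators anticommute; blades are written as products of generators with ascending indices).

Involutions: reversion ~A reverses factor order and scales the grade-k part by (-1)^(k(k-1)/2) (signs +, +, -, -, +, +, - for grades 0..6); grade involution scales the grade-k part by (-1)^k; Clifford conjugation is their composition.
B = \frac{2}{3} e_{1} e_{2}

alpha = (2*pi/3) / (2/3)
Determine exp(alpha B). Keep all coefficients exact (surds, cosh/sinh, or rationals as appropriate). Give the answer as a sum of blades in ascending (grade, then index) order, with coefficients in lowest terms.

B^2 = (\frac{2}{3})^2*(e_{1} e_{2})^2 = \frac{4}{9}*(-1) = -\frac{4}{9} (a basis 2-blade squares to minus the product of its generators' squares).
B^2 = -\frac{4}{9} — B^2 < 0, so the exponential closes trigonometrically: l = \frac{2}{3}, alpha*l = \frac{2 \pi}{3}, so exp(alpha B) = cos(\frac{2 \pi}{3}) + (sin(\frac{2 \pi}{3})/(\frac{2}{3}))*B = - \frac{1}{2} + (\frac{3 \sqrt{3}}{4})*B.
Answer: - \frac{1}{2} + \frac{\sqrt{3}}{2} e_{1} e_{2}


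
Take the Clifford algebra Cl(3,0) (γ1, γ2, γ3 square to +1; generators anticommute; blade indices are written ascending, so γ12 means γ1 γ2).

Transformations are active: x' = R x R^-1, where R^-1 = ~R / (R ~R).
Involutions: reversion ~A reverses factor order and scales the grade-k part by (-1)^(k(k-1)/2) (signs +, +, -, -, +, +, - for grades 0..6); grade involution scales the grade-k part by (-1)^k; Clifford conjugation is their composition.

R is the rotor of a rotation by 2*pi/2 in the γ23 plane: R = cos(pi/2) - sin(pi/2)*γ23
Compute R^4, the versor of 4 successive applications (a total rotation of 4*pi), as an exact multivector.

The rotor phase is half the rotation angle and phases add under composition, so 4 steps in the γ23 plane accumulate phase 4*(pi/2) = 2*pi: R^4 = cos(2*pi) - sin(2*pi)*γ23.
cos(2*pi) = 1 and sin(2*pi) = 0, so R^4 = 1. The total rotation 4*pi is 2 full turns, so every vector returns to itself, yet the rotor is +1, back on the identity sheet (an even number of 2*pi turns).
Answer: 1


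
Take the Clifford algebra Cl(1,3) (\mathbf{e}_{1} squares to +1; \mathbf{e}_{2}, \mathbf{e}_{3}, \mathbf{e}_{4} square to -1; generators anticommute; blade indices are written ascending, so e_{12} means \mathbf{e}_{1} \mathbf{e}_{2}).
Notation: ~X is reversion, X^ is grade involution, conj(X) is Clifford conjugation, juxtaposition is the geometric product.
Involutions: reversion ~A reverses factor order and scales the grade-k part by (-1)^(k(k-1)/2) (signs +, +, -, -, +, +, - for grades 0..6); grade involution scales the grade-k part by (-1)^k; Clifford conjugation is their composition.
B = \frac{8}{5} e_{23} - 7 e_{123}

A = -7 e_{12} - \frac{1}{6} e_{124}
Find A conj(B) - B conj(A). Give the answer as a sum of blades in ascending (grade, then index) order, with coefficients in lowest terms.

first term: 49 e_{3} - \frac{56}{5} e_{13} - \frac{7}{6} e_{34} - \frac{4}{15} e_{134}
second term: -49 e_{3} + \frac{56}{5} e_{13} + \frac{7}{6} e_{34} - \frac{4}{15} e_{134}
Answer: 98 e_{3} - \frac{112}{5} e_{13} - \frac{7}{3} e_{34}


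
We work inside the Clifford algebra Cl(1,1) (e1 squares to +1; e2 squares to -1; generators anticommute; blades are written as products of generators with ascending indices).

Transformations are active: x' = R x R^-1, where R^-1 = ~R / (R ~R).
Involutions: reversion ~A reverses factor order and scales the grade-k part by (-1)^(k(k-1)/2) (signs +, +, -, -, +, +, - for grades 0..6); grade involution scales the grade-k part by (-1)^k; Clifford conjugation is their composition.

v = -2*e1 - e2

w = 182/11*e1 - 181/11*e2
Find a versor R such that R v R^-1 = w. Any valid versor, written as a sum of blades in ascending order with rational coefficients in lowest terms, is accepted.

Sketch: the shared square 3 makes R = v + w = 160/11*e1 - 192/11*e2 the natural versor; its sandwich fixes that direction, negates (v - w)/2, and sends v to w.
Answer: 160/11*e1 - 192/11*e2
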